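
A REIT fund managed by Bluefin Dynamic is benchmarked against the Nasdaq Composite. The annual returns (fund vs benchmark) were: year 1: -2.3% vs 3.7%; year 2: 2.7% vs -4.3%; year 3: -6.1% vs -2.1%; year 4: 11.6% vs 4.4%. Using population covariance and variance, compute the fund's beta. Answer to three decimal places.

r̄p = 1.4750%,  r̄m = 0.4250%
Cov = Σ(rp − r̄p)(rm − r̄m) / 4 = 10.3056
Var(rm) = Σ(rm − r̄m)² / 4 = 13.8069
β = Cov / Var = 10.3056 / 13.8069 = 0.7464

0.746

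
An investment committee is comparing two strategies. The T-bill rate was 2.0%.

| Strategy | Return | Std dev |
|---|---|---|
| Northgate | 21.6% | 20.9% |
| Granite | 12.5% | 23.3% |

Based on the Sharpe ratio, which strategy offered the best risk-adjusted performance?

Northgate: Sharpe ratio = (21.6% − 2.0%) / 20.9% = 0.938
Granite: Sharpe ratio = (12.5% − 2.0%) / 23.3% = 0.451
Highest: Northgate (0.938).

Northgate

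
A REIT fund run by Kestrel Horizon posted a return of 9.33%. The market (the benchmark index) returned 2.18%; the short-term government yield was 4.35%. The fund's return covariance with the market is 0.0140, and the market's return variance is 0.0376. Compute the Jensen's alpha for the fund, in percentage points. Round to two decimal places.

5.79

β = Cov / Var = 0.0140 / 0.0376 = 0.3723
E[R] = Rf + β(Rm − Rf) = 4.35% + 0.3723 × (2.18% − 4.35%) = 3.5421%
α = Rp − E[R] = 9.33% − 3.5421% = 5.7879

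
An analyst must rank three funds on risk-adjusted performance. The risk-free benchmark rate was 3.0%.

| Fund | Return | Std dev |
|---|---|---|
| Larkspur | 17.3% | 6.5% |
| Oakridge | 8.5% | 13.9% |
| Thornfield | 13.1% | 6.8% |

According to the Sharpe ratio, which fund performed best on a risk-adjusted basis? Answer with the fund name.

Larkspur: Sharpe ratio = (17.3% − 3.0%) / 6.5% = 2.200
Oakridge: Sharpe ratio = (8.5% − 3.0%) / 13.9% = 0.396
Thornfield: Sharpe ratio = (13.1% − 3.0%) / 6.8% = 1.485
Highest: Larkspur (2.200).

Larkspur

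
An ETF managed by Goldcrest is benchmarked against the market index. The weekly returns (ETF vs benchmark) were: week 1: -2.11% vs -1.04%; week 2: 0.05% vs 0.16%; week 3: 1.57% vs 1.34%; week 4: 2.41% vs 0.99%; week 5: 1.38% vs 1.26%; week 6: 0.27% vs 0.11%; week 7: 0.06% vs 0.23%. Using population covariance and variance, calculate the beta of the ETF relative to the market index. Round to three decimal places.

r̄p = 0.5186%,  r̄m = 0.4357%
Cov = Σ(rp − r̄p)(rm − r̄m) / 7 = 0.9847
Var(rm) = Σ(rm − r̄m)² / 7 = 0.6009
β = Cov / Var = 0.9847 / 0.6009 = 1.6387

1.639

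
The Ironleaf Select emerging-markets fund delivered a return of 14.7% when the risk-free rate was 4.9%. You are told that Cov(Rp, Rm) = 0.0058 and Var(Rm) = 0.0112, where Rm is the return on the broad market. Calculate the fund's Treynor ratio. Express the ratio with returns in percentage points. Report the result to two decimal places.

18.92

β = Cov / Var = 0.0058 / 0.0112 = 0.5179
Treynor = (Rp − Rf) / β = (14.7% − 4.9%) / 0.5179 = 9.80 / 0.5179 = 18.9226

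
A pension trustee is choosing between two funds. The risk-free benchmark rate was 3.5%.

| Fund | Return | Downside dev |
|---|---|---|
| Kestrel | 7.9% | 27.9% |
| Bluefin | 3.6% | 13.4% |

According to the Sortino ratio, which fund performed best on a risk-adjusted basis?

Kestrel

Kestrel: Sortino ratio = (7.9% − 3.5%) / 27.9% = 0.158
Bluefin: Sortino ratio = (3.6% − 3.5%) / 13.4% = 0.007
Highest: Kestrel (0.158).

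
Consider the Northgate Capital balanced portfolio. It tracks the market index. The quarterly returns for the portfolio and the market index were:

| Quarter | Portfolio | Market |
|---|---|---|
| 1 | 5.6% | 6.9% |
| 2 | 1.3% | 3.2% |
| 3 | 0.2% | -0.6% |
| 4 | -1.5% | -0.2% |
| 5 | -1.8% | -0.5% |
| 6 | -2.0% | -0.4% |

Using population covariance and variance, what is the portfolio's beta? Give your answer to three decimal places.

r̄p = 0.3000%,  r̄m = 1.4000%
Cov = Σ(rp − r̄p)(rm − r̄m) / 6 = 7.0267
Var(rm) = Σ(rm − r̄m)² / 6 = 7.8167
β = Cov / Var = 7.0267 / 7.8167 = 0.8989

0.899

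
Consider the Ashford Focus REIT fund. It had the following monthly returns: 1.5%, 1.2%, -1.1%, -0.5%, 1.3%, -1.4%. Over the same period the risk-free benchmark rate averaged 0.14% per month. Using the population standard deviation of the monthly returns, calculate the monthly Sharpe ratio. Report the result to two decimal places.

0.02

μ = (1.5 + 1.2 − 1.1 − 0.5 + 1.3 − 1.4) / 6 = 0.1667%
Σ(r − μ)² = (1.5 − 0.1667)² + (1.2 − 0.1667)² + … = 8.6333
σ = √[8.6333 / 6] = 1.1995%
Sharpe = (μ − rf) / σ = (0.1667 − 0.14) / 1.1995 = 0.0267 / 1.1995 = 0.0223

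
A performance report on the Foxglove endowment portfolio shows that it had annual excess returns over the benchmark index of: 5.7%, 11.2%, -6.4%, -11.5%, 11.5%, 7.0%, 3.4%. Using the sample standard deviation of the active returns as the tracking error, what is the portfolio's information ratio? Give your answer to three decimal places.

μ = (5.7 + 11.2 − 6.4 − 11.5 + 11.5 + 7 + 3.4) / 7 = 20.90 / 7 = 2.9857%
Σ(r − μ)² = (5.7 − 2.9857)² + (11.2 − 2.9857)² + … = 461.5486
σ = √[461.5486 / 6] = 8.7707%
IR = μ / tracking error = 2.9857 / 8.7707 = 0.3404

0.340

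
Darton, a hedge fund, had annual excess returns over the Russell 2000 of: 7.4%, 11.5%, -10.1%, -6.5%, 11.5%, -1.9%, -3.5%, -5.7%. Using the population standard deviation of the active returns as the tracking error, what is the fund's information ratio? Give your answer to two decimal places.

0.04

μ = (7.4 + 11.5 − 10.1 − 6.5 + 11.5 − 1.9 − 3.5 − 5.7) / 8 = 0.3375%
Σ(r − μ)² = 510.9588; population σ = √(510.9588/8) = 7.9919%
IR = μ / tracking error = 0.3375 / 7.9919 = 0.0422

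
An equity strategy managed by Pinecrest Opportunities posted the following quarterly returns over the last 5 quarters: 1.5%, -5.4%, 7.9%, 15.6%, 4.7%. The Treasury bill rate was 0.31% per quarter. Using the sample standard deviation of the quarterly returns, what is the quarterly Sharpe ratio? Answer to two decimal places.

Mean return r̄ = 24.30 / 5 = 4.8600%
Sample σ = √[Σ(r − r̄)² / 4] = √[241.1720 / 4] = √60.2930 = 7.7649%
Sharpe = (r̄ − rf) / σ = (4.8600 − 0.31) / 7.7649 = 4.5500 / 7.7649 = 0.5860

0.59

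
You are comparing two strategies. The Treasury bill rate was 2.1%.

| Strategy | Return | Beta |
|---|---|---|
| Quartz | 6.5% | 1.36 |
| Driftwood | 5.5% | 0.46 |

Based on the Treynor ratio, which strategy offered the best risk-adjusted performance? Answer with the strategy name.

Driftwood

Quartz: Treynor = (6.5% − 2.1%) / 1.36 = 3.235
Driftwood: Treynor = (5.5% − 2.1%) / 0.46 = 7.391
Highest: Driftwood (7.391).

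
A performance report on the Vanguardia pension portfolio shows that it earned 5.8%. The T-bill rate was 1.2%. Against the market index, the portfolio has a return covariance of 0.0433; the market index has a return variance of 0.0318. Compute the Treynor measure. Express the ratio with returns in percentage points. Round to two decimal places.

3.38

β = Cov / Var = 0.0433 / 0.0318 = 1.3616
Treynor = (Rp − Rf) / β = (5.8% − 1.2%) / 1.3616 = 4.60 / 1.3616 = 3.3784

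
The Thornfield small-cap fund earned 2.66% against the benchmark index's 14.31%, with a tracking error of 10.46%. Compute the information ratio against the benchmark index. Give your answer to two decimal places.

IR = (Rp − Rb) / TE = (2.66% − 14.31%) / 10.46% = -11.65% / 10.46% = -1.1138

-1.11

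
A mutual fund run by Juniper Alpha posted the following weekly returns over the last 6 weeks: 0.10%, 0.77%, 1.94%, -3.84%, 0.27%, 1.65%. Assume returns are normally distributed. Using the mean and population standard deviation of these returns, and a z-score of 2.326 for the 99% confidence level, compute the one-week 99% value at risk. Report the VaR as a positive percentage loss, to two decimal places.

4.28

Mean return r̄ = 0.890 / 6 = 0.1483%
Σ(r − r̄)² = (0.1 − 0.1483)² + (0.77 − 0.1483)² + (1.94 − 0.1483)² + … = 21.7755
population σ = √(21.7755 / 6) = √3.6293 = 1.9051%
VaR = −(r̄ − z·σ) = −(0.1483 − 2.326 × 1.9051) = −(-4.2830) = 4.2830%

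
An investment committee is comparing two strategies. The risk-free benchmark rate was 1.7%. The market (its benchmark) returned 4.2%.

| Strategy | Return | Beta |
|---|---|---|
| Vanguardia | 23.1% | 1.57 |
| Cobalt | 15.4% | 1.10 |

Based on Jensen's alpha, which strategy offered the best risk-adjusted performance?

Vanguardia

Vanguardia: α = 23.1% − [1.7% + 1.57 × (4.2% − 1.7%)] = 17.475
Cobalt: α = 15.4% − [1.7% + 1.10 × (4.2% − 1.7%)] = 10.950
Highest: Vanguardia (17.475).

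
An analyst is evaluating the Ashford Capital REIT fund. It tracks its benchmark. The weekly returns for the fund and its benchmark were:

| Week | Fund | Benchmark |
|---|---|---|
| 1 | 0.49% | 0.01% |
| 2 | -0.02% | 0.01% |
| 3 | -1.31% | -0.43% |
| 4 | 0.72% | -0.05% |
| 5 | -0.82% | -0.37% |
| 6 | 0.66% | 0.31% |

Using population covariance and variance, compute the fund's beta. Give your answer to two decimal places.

r̄p = -0.0467%,  r̄m = -0.0867%
Cov = Σ(rp − r̄p)(rm − r̄m) / 6 = 0.1693
Var(rm) = Σ(rm − r̄m)² / 6 = 0.0626
β = Cov / Var = 0.1693 / 0.0626 = 2.7045

2.70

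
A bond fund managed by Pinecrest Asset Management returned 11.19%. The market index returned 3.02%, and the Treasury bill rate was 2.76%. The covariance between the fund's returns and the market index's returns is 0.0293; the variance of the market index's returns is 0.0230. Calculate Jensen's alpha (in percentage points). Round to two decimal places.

β = Cov / Var = 0.0293 / 0.0230 = 1.2739
E[R] = Rf + β(Rm − Rf) = 2.76% + 1.2739 × (3.02% − 2.76%) = 3.0912%
α = Rp − E[R] = 11.19% − 3.0912% = 8.0988

8.10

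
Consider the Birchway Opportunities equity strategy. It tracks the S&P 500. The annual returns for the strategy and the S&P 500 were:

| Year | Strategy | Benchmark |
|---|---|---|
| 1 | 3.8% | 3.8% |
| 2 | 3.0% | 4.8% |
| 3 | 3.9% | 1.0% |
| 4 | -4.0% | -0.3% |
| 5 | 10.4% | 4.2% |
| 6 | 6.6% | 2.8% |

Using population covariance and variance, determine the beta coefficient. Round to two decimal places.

1.60

r̄p = 3.9500%,  r̄m = 2.7167%
Cov = Σ(rp − r̄p)(rm − r̄m) / 6 = 5.2858
Var(rm) = Σ(rm − r̄m)² / 6 = 3.2947
β = Cov / Var = 5.2858 / 3.2947 = 1.6043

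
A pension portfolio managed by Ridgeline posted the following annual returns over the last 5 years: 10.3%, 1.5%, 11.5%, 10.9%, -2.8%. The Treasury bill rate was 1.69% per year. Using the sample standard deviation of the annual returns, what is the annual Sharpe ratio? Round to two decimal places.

0.70

μ = (10.3 + 1.5 + 11.5 + 10.9 − 2.8) / 5 = 6.2800%
Sample σ = √[Σ(r − μ)² / 4] = √[170.0480 / 4] = √42.5120 = 6.5201%
Sharpe = (μ − rf) / σ = (6.2800 − 1.69) / 6.5201 = 4.5900 / 6.5201 = 0.7040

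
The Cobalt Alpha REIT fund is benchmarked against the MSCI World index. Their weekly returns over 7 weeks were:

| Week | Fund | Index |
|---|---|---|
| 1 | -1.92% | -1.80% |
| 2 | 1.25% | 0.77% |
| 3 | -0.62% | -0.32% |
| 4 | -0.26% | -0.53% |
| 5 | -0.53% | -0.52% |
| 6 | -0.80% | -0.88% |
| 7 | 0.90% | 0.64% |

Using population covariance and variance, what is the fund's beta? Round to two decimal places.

r̄p = -0.2829%,  r̄m = -0.3771%
Cov = Σ(rp − r̄p)(rm − r̄m) / 7 = 0.7948
Var(rm) = Σ(rm − r̄m)² / 7 = 0.6678
β = Cov / Var = 0.7948 / 0.6678 = 1.1902

1.19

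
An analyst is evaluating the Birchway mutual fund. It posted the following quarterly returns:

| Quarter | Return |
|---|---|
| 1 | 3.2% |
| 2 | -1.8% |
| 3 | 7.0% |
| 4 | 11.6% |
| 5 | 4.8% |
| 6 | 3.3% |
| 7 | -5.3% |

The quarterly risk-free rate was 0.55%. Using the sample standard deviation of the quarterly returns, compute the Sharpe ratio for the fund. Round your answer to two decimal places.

r̄ = (3.2 − 1.8 + 7 + 11.6 + 4.8 + 3.3 − 5.3) / 7 = 22.80 / 7 = 3.2571%
Σ(r − r̄)² = (3.2 − 3.2571)² + (-1.8 − 3.2571)² + (7 − 3.2571)² + … = 184.7971
sample σ = √(184.7971 / 6) = √30.7995 = 5.5497%
Sharpe = (r̄ − rf) / σ = (3.2571 − 0.55) / 5.5497 = 2.7071 / 5.5497 = 0.4878

0.49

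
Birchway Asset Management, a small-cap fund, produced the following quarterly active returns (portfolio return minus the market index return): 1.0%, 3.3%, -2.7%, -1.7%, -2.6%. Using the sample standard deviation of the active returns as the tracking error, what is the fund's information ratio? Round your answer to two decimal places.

μ = (1 + 3.3 − 2.7 − 1.7 − 2.6) / 5 = -0.5400%
Sample std dev = √[27.3720 / 4] = 2.6159%
IR = μ / tracking error = -0.5400 / 2.6159 = -0.2064

-0.21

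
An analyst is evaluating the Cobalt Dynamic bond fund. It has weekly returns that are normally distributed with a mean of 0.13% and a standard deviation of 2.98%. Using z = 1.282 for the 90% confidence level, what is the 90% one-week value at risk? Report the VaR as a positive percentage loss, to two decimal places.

VaR (as % loss) = −(μ − z·σ) = −(0.13% − 1.282 × 2.98%) = −(-3.69036%) = 3.69036%

3.69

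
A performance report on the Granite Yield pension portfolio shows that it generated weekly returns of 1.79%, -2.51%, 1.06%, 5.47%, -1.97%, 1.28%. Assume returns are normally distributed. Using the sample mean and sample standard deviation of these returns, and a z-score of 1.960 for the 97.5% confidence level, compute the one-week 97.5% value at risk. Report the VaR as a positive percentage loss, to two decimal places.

4.81

r̄ = (1.79 − 2.51 + 1.06 + 5.47 − 1.97 + 1.28) / 6 = 5.120 / 6 = 0.8533%
Σ(r − r̄)² = (1.79 − 0.8533)² + (-2.51 − 0.8533)² + … = 41.6989
σ = √[41.6989 / 5] = 2.8879%
VaR = −(r̄ − z·σ) = −(0.8533 − 1.960 × 2.8879) = −(-4.8070) = 4.8070%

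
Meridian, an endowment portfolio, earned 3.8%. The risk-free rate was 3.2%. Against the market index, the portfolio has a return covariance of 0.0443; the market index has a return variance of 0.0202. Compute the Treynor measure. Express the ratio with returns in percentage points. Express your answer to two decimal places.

β = Cov / Var = 0.0443 / 0.0202 = 2.1931
Treynor = (Rp − Rf) / β = (3.8% − 3.2%) / 2.1931 = 0.60 / 2.1931 = 0.2736

0.27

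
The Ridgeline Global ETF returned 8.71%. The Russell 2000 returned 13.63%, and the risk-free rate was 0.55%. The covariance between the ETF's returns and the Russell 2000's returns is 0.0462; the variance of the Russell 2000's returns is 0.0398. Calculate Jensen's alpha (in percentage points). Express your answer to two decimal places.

β = Cov / Var = 0.0462 / 0.0398 = 1.1608
E[R] = Rf + β(Rm − Rf) = 0.55% + 1.1608 × (13.63% − 0.55%) = 15.7333%
α = Rp − E[R] = 8.71% − 15.7333% = -7.0233

-7.02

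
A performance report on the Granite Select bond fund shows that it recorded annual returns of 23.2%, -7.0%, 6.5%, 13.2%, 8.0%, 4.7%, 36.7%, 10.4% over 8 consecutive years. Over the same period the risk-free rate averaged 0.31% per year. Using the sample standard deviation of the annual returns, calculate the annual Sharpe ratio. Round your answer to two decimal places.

0.89

r̄ = (23.2 − 7 + 6.5 + 13.2 + 8 + 4.7 + 36.7 + 10.4) / 8 = 95.70 / 8 = 11.9625%
Σ(r − r̄)² = (23.2 − 11.9625)² + (-7 − 11.9625)² + (6.5 − 11.9625)² + … = 1200.0588
sample σ = √(1200.0588 / 7) = √171.4370 = 13.0934%
Sharpe = (r̄ − rf) / σ = (11.9625 − 0.31) / 13.0934 = 11.6525 / 13.0934 = 0.8900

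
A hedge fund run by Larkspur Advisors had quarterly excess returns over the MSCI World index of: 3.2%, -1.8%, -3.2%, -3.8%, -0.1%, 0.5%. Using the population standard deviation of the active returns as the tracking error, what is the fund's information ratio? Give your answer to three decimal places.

-0.365

r̄ = (3.2 − 1.8 − 3.2 − 3.8 − 0.1 + 0.5) / 6 = -0.8667%
Σ(r − r̄)² = (3.2 − (-0.8667))² + (-1.8 − (-0.8667))² + … = 33.9133
population σ = √(33.9133 / 6) = √5.6522 = 2.3774%
IR = r̄ / tracking error = -0.8667 / 2.3774 = -0.3646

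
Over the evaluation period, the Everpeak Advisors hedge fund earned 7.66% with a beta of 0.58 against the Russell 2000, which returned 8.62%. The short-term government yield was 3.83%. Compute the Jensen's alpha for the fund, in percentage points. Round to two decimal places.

CAPM expected return = Rf + β(Rm − Rf) = 3.83% + 0.58 × (8.62% − 3.83%) = 3.83 + 0.58 × 4.79 = 6.6082%
Jensen's α = Rp − E[R] = 7.66% − 6.6082% = 1.0518

1.05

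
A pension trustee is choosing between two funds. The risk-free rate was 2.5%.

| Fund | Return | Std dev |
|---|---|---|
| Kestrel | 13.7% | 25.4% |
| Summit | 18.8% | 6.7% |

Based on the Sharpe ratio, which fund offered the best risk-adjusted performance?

Kestrel: Sharpe ratio = (13.7% − 2.5%) / 25.4% = 0.441
Summit: Sharpe ratio = (18.8% − 2.5%) / 6.7% = 2.433
Highest: Summit (2.433).

Summit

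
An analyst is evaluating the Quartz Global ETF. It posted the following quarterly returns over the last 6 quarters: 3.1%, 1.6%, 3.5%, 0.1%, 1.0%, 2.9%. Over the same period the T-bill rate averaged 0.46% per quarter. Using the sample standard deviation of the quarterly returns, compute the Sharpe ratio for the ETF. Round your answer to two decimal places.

1.17

Mean return r̄ = 12.20 / 6 = 2.0333%
Sample std dev = √[9.0333 / 5] = 1.3441%
Sharpe = (r̄ − rf) / σ = (2.0333 − 0.46) / 1.3441 = 1.5733 / 1.3441 = 1.1705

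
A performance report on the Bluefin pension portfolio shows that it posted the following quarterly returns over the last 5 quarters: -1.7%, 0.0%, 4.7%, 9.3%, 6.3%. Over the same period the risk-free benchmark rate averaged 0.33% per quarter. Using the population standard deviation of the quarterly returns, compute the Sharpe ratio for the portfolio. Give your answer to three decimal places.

Mean return r̄ = 18.60 / 5 = 3.7200%
Σ(r − r̄)² = (-1.7 − 3.7200)² + (0 − 3.7200)² + (4.7 − 3.7200)² + … = 81.9680
σ = √[81.9680 / 5] = 4.0489%
Sharpe = (r̄ − rf) / σ = (3.7200 − 0.33) / 4.0489 = 3.3900 / 4.0489 = 0.8373

0.837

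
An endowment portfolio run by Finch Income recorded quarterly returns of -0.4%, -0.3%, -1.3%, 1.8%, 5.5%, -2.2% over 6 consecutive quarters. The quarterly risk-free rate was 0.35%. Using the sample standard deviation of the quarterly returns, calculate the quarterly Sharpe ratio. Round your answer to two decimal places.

r̄ = (-0.4 − 0.3 − 1.3 + 1.8 + 5.5 − 2.2) / 6 = 3.10 / 6 = 0.5167%
Σ(r − r̄)² = 38.6683; sample σ = √(38.6683/5) = 2.7809%
Sharpe = (r̄ − rf) / σ = (0.5167 − 0.35) / 2.7809 = 0.1667 / 2.7809 = 0.0599

0.06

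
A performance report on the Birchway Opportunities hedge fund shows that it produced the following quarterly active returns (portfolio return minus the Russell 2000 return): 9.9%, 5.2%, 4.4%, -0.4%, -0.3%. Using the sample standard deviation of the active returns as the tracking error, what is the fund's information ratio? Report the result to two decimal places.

r̄ = (9.9 + 5.2 + 4.4 − 0.4 − 0.3) / 5 = 3.7600%
Sample σ = √[Σ(r − r̄)² / 4] = √[73.9720 / 4] = √18.4930 = 4.3003%
IR = r̄ / tracking error = 3.7600 / 4.3003 = 0.8744

0.87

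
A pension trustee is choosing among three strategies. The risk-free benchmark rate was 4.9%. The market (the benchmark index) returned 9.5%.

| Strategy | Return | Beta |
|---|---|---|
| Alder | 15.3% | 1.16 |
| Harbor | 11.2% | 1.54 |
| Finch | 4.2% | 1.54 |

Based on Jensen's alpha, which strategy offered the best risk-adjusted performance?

Alder

Alder: α = 15.3% − [4.9% + 1.16 × (9.5% − 4.9%)] = 5.064
Harbor: α = 11.2% − [4.9% + 1.54 × (9.5% − 4.9%)] = -0.784
Finch: α = 4.2% − [4.9% + 1.54 × (9.5% − 4.9%)] = -7.784
Highest: Alder (5.064).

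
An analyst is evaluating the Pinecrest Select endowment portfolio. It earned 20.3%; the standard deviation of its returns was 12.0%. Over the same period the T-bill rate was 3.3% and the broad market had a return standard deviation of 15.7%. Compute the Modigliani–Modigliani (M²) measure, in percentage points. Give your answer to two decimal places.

Sharpe = (Rp − Rf) / σp = (20.3% − 3.3%) / 12.0% = 1.4167
M² = Rf + Sharpe × σm = 3.3% + 1.4167 × 15.7% = 25.5422%

25.54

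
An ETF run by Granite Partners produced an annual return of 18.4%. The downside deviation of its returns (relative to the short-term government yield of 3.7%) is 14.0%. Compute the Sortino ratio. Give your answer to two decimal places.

1.05

Sortino = (Rp − Rf) / σd = (18.4% − 3.7%) / 14.0% = 14.70% / 14.0% = 1.0500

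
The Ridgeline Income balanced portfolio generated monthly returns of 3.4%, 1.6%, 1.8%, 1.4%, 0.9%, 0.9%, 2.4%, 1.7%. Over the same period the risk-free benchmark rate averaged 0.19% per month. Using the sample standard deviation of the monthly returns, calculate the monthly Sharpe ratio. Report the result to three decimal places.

1.911

Mean return μ = 14.10 / 8 = 1.7625%
Σ(r − μ)² = (3.4 − 1.7625)² + (1.6 − 1.7625)² + (1.8 − 1.7625)² + … = 4.7388
σ = √[4.7388 / 7] = 0.8228%
Sharpe = (μ − rf) / σ = (1.7625 − 0.19) / 0.8228 = 1.5725 / 0.8228 = 1.9112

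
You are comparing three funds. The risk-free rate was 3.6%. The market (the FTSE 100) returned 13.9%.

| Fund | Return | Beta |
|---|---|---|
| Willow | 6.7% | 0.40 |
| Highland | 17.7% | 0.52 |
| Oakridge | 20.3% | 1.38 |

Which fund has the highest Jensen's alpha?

Highland

Willow: α = 6.7% − [3.6% + 0.40 × (13.9% − 3.6%)] = -1.020
Highland: α = 17.7% − [3.6% + 0.52 × (13.9% − 3.6%)] = 8.744
Oakridge: α = 20.3% − [3.6% + 1.38 × (13.9% − 3.6%)] = 2.486
Highest: Highland (8.744).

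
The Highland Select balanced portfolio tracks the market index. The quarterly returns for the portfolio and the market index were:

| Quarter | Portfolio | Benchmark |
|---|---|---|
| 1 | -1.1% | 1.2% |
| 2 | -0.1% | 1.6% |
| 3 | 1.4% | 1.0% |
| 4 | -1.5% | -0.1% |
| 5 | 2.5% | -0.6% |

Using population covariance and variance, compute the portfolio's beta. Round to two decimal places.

r̄p = 0.2400%,  r̄m = 0.6200%
Cov = Σ(rp − r̄p)(rm − r̄m) / 5 = -0.4348
Var(rm) = Σ(rm − r̄m)² / 5 = 0.6896
β = Cov / Var = -0.4348 / 0.6896 = -0.6305

-0.63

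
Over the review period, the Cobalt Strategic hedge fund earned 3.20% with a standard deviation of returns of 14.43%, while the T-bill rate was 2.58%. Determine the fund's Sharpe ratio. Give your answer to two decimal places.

Sharpe = (Rp − Rf) / σp = (3.20% − 2.58%) / 14.43% = 0.62% / 14.43% = 0.0430

0.04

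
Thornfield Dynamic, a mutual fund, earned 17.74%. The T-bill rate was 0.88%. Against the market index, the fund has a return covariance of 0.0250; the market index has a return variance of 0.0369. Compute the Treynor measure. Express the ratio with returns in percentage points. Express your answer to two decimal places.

24.89

β = Cov / Var = 0.0250 / 0.0369 = 0.6775
Treynor = (Rp − Rf) / β = (17.74% − 0.88%) / 0.6775 = 16.86 / 0.6775 = 24.8856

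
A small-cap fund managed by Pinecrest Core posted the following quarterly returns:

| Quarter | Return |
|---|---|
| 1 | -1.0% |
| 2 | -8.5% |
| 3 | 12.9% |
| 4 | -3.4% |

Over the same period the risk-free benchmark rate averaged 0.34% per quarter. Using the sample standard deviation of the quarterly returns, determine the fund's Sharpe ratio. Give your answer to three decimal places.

r̄ = (-1 − 8.5 + 12.9 − 3.4) / 4 = 0.00 / 4 = 0.0000%
Σ(r − r̄)² = (-1 − 0.0000)² + (-8.5 − 0.0000)² + … = 251.2200
sample σ = √(251.2200 / 3) = √83.7400 = 9.1510%
Sharpe = (r̄ − rf) / σ = (0.0000 − 0.34) / 9.1510 = -0.3400 / 9.1510 = -0.0372

-0.037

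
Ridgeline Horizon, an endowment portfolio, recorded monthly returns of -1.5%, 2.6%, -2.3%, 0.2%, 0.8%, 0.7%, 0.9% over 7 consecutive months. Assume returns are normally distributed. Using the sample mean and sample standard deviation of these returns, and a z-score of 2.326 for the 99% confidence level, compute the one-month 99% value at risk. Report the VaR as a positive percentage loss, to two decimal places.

3.60

r̄ = (-1.5 + 2.6 − 2.3 + 0.2 + 0.8 + 0.7 + 0.9) / 7 = 0.2000%
Σ(r − r̄)² = (-1.5 − 0.2000)² + (2.6 − 0.2000)² + (-2.3 − 0.2000)² + … = 16.0000
σ = √[16.0000 / 6] = 1.6330%
VaR = −(r̄ − z·σ) = −(0.2000 − 2.326 × 1.6330) = −(-3.5984) = 3.5984%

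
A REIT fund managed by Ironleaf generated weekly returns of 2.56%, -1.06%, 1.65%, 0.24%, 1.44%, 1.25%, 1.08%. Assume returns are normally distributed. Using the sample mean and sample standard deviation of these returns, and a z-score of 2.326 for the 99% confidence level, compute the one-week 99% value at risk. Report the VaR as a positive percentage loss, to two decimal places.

1.65

r̄ = (2.56 − 1.06 + 1.65 + 0.24 + 1.44 + 1.25 + 1.08) / 7 = 7.160 / 7 = 1.0229%
Σ(r − r̄)² = 7.9361; sample σ = √(7.9361/6) = 1.1501%
VaR = −(r̄ − z·σ) = −(1.0229 − 2.326 × 1.1501) = −(-1.6522) = 1.6522%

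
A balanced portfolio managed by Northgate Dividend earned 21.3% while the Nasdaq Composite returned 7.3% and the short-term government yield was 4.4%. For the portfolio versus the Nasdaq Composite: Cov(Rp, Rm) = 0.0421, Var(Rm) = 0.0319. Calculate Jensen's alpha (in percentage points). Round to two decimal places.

β = Cov / Var = 0.0421 / 0.0319 = 1.3197
E[R] = Rf + β(Rm − Rf) = 4.4% + 1.3197 × (7.3% − 4.4%) = 8.2271%
α = Rp − E[R] = 21.3% − 8.2271% = 13.0729

13.07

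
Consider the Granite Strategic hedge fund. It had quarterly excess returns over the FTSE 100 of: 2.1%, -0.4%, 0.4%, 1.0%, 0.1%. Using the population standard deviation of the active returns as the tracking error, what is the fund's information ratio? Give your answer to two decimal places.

r̄ = (2.1 − 0.4 + 0.4 + 1 + 0.1) / 5 = 0.6400%
Population σ = √[Σ(r − r̄)² / 5] = √[3.6920 / 5] = √0.7384 = 0.8593%
IR = r̄ / tracking error = 0.6400 / 0.8593 = 0.7448

0.74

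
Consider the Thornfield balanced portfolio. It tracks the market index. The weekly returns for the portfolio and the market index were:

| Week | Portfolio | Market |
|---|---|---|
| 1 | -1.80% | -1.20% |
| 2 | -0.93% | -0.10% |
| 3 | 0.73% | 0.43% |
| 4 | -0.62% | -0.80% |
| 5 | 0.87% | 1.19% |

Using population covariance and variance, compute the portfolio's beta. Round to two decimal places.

1.08

r̄p = -0.3500%,  r̄m = -0.0960%
Cov = Σ(rp − r̄p)(rm − r̄m) / 5 = 0.7860
Var(rm) = Σ(rm − r̄m)² / 5 = 0.7290
β = Cov / Var = 0.7860 / 0.7290 = 1.0782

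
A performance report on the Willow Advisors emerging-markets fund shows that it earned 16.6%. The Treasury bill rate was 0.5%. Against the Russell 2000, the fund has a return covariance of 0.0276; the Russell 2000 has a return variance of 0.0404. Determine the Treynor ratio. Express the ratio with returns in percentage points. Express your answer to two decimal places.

β = Cov / Var = 0.0276 / 0.0404 = 0.6832
Treynor = (Rp − Rf) / β = (16.6% − 0.5%) / 0.6832 = 16.10 / 0.6832 = 23.5656

23.57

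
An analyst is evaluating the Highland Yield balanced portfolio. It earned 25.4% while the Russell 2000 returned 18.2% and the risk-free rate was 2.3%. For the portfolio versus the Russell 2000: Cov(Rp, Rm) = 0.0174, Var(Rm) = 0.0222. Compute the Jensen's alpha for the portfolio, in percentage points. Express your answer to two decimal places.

β = Cov / Var = 0.0174 / 0.0222 = 0.7838
E[R] = Rf + β(Rm − Rf) = 2.3% + 0.7838 × (18.2% − 2.3%) = 14.7624%
α = Rp − E[R] = 25.4% − 14.7624% = 10.6376

10.64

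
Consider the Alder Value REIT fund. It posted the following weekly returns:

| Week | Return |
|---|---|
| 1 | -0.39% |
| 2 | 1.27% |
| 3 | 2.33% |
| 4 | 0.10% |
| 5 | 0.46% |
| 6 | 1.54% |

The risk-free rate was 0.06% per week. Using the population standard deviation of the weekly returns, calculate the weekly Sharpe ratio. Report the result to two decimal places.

0.90

Mean return r̄ = 5.310 / 6 = 0.8850%
Population std dev = √[5.0878 / 6] = 0.9209%
Sharpe = (r̄ − rf) / σ = (0.8850 − 0.06) / 0.9209 = 0.8250 / 0.9209 = 0.8959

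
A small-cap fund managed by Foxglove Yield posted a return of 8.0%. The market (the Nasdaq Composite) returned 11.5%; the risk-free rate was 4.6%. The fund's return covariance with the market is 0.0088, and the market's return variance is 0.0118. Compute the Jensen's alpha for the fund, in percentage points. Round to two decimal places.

β = Cov / Var = 0.0088 / 0.0118 = 0.7458
E[R] = Rf + β(Rm − Rf) = 4.6% + 0.7458 × (11.5% − 4.6%) = 9.7460%
α = Rp − E[R] = 8.0% − 9.7460% = -1.7460

-1.75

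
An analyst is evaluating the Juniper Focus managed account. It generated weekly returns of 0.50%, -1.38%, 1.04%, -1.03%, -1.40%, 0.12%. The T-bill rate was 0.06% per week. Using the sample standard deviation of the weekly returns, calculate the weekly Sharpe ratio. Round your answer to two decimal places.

Mean return r̄ = -2.150 / 6 = -0.3583%
Sample std dev = √[5.5009 / 5] = 1.0489%
Sharpe = (r̄ − rf) / σ = (-0.3583 − 0.06) / 1.0489 = -0.4183 / 1.0489 = -0.3988

-0.40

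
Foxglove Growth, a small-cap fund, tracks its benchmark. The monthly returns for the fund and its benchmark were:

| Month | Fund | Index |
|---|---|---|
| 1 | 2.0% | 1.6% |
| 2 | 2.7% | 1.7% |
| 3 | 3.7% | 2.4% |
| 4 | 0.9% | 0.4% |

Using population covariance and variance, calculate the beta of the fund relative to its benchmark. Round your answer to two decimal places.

1.38

r̄p = 2.3250%,  r̄m = 1.5250%
Cov = Σ(rp − r̄p)(rm − r̄m) / 4 = 0.7119
Var(rm) = Σ(rm − r̄m)² / 4 = 0.5169
β = Cov / Var = 0.7119 / 0.5169 = 1.3772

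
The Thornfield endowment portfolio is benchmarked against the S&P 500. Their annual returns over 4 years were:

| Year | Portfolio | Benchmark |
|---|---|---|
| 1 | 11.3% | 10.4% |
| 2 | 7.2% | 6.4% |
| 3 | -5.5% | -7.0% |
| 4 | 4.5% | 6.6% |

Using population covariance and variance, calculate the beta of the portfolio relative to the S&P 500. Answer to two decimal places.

r̄p = 4.3750%,  r̄m = 4.1000%
Cov = Σ(rp − r̄p)(rm − r̄m) / 4 = 40.0125
Var(rm) = Σ(rm − r̄m)² / 4 = 43.6100
β = Cov / Var = 40.0125 / 43.6100 = 0.9175

0.92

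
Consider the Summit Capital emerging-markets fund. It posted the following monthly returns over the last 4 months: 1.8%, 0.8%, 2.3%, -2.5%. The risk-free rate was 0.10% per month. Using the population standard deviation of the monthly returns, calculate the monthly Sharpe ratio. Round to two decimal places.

0.27

μ = (1.8 + 0.8 + 2.3 − 2.5) / 4 = 0.6000%
Population σ = √[Σ(r − μ)² / 4] = √[13.9800 / 4] = √3.4950 = 1.8695%
Sharpe = (μ − rf) / σ = (0.6000 − 0.1) / 1.8695 = 0.5000 / 1.8695 = 0.2675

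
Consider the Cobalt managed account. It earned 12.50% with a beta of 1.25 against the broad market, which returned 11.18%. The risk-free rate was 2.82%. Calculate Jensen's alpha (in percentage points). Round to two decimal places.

-0.77

CAPM expected return = Rf + β(Rm − Rf) = 2.82% + 1.25 × (11.18% − 2.82%) = 2.82 + 1.25 × 8.36 = 13.2700%
Jensen's α = Rp − E[R] = 12.50% − 13.2700% = -0.7700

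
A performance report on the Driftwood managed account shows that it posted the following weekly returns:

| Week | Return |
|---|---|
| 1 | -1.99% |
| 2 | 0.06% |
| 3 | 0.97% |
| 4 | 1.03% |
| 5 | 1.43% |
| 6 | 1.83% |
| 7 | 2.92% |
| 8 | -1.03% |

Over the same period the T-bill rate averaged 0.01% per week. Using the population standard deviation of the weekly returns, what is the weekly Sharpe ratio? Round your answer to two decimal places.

r̄ = (-1.99 + 0.06 + 0.97 + 1.03 + 1.43 + 1.83 + 2.92 − 1.03) / 8 = 0.6525%
Σ(r − r̄)² = (-1.99 − 0.6525)² + (0.06 − 0.6525)² + … = 17.5406
σ = √[17.5406 / 8] = 1.4807%
Sharpe = (r̄ − rf) / σ = (0.6525 − 0.01) / 1.4807 = 0.6425 / 1.4807 = 0.4339

0.43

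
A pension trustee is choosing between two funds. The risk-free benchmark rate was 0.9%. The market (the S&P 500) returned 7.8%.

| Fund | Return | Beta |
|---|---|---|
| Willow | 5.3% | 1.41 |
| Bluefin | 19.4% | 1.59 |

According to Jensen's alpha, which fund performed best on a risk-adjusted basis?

Willow: α = 5.3% − [0.9% + 1.41 × (7.8% − 0.9%)] = -5.329
Bluefin: α = 19.4% − [0.9% + 1.59 × (7.8% − 0.9%)] = 7.529
Highest: Bluefin (7.529).

Bluefin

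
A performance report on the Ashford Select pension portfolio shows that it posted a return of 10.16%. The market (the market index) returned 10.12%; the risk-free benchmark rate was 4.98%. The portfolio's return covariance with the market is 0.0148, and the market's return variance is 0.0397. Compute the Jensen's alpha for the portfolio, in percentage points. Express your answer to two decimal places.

β = Cov / Var = 0.0148 / 0.0397 = 0.3728
E[R] = Rf + β(Rm − Rf) = 4.98% + 0.3728 × (10.12% − 4.98%) = 6.8962%
α = Rp − E[R] = 10.16% − 6.8962% = 3.2638

3.26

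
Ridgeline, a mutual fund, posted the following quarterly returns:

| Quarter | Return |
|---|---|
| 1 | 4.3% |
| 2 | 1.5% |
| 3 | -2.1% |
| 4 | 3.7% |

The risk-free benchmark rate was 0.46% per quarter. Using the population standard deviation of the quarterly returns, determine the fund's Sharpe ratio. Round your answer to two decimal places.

0.55

Mean return r̄ = 7.40 / 4 = 1.8500%
Σ(r − r̄)² = 25.1500; population σ = √(25.1500/4) = 2.5075%
Sharpe = (r̄ − rf) / σ = (1.8500 − 0.46) / 2.5075 = 1.3900 / 2.5075 = 0.5543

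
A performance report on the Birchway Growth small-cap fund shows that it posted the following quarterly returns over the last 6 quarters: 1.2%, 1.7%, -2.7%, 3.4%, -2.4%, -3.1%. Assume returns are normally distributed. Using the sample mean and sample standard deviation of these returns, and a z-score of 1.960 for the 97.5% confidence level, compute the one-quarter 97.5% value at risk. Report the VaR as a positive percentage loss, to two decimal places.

μ = (1.2 + 1.7 − 2.7 + 3.4 − 2.4 − 3.1) / 6 = -1.90 / 6 = -0.3167%
Sample σ = √[Σ(r − μ)² / 5] = √[37.9483 / 5] = √7.5897 = 2.7549%
VaR = −(μ − z·σ) = −(-0.3167 − 1.960 × 2.7549) = −(-5.7163) = 5.7163%

5.72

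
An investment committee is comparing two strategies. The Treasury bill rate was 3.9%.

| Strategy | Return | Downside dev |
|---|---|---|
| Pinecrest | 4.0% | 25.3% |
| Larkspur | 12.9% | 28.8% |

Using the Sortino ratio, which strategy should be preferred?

Larkspur

Pinecrest: Sortino ratio = (4.0% − 3.9%) / 25.3% = 0.004
Larkspur: Sortino ratio = (12.9% − 3.9%) / 28.8% = 0.313
Highest: Larkspur (0.313).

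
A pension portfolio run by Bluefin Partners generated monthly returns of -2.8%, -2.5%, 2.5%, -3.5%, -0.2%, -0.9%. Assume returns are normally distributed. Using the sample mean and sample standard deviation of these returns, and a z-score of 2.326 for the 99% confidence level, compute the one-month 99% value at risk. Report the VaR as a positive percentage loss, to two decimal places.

r̄ = (-2.8 − 2.5 + 2.5 − 3.5 − 0.2 − 0.9) / 6 = -7.40 / 6 = -1.2333%
Σ(r − r̄)² = (-2.8 − (-1.2333))² + (-2.5 − (-1.2333))² + (2.5 − (-1.2333))² + … = 24.3133
sample σ = √(24.3133 / 5) = √4.8627 = 2.2052%
VaR = −(r̄ − z·σ) = −(-1.2333 − 2.326 × 2.2052) = −(-6.3626) = 6.3626%

6.36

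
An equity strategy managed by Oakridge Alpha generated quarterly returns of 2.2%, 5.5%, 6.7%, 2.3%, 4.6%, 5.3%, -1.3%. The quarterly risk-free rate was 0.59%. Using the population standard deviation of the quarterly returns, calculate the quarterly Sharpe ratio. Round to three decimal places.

Mean return r̄ = 25.30 / 7 = 3.6143%
Σ(r − r̄)² = (2.2 − 3.6143)² + (5.5 − 3.6143)² + (6.7 − 3.6143)² + … = 44.7686
population σ = √(44.7686 / 7) = √6.3955 = 2.5289%
Sharpe = (r̄ − rf) / σ = (3.6143 − 0.59) / 2.5289 = 3.0243 / 2.5289 = 1.1959

1.196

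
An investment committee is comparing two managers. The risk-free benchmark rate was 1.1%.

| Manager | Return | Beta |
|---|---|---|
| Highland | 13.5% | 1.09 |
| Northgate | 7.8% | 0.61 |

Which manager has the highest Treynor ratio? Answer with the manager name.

Highland: Treynor = (13.5% − 1.1%) / 1.09 = 11.376
Northgate: Treynor = (7.8% − 1.1%) / 0.61 = 10.984
Highest: Highland (11.376).

Highland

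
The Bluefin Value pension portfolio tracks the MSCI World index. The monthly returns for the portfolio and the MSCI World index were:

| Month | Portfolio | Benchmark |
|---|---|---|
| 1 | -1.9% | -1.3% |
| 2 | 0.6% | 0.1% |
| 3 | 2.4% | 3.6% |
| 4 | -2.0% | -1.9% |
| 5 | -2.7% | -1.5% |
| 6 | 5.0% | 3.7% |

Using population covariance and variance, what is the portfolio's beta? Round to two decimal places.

r̄p = 0.2333%,  r̄m = 0.4500%
Cov = Σ(rp − r̄p)(rm − r̄m) / 6 = 6.1483
Var(rm) = Σ(rm − r̄m)² / 6 = 5.4992
β = Cov / Var = 6.1483 / 5.4992 = 1.1180

1.12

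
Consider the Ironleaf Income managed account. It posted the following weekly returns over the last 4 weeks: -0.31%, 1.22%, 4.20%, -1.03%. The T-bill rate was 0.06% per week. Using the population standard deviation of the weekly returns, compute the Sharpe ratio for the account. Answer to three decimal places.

0.478

r̄ = (-0.31 + 1.22 + 4.2 − 1.03) / 4 = 4.080 / 4 = 1.0200%
Σ(r − r̄)² = 16.1238; population σ = √(16.1238/4) = 2.0077%
Sharpe = (r̄ − rf) / σ = (1.0200 − 0.06) / 2.0077 = 0.9600 / 2.0077 = 0.4782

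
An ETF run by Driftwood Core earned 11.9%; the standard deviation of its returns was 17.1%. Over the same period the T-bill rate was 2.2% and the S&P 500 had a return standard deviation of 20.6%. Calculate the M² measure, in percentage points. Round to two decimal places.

Sharpe = (Rp − Rf) / σp = (11.9% − 2.2%) / 17.1% = 0.5673
M² = Rf + Sharpe × σm = 2.2% + 0.5673 × 20.6% = 13.8864%

13.89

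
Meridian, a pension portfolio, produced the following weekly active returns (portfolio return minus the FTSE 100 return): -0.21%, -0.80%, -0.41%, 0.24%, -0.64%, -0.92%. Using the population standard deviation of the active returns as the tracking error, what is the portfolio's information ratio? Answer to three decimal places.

r̄ = (-0.21 − 0.8 − 0.41 + 0.24 − 0.64 − 0.92) / 6 = -0.4567%
Σ(r − r̄)² = (-0.21 − (-0.4567))² + (-0.8 − (-0.4567))² + … = 0.9145
population σ = √(0.9145 / 6) = √0.1524 = 0.3904%
IR = r̄ / tracking error = -0.4567 / 0.3904 = -1.1698

-1.170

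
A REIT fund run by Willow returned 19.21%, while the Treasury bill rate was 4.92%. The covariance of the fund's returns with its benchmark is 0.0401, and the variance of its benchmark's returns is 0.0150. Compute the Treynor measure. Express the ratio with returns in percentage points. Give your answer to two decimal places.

β = Cov / Var = 0.0401 / 0.0150 = 2.6733
Treynor = (Rp − Rf) / β = (19.21% − 4.92%) / 2.6733 = 14.29 / 2.6733 = 5.3455

5.35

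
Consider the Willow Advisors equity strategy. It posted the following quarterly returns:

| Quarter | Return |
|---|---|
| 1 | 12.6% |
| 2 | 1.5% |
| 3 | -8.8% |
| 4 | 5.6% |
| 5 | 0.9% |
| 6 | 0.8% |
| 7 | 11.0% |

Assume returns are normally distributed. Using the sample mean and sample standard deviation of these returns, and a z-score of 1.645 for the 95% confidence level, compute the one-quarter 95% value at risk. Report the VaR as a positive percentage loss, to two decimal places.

8.50

r̄ = (12.6 + 1.5 − 8.8 + 5.6 + 0.9 + 0.8 + 11) / 7 = 3.3714%
Σ(r − r̄)² = (12.6 − 3.3714)² + (1.5 − 3.3714)² + (-8.8 − 3.3714)² + … = 312.6943
sample σ = √(312.6943 / 6) = √52.1157 = 7.2191%
VaR = −(r̄ − z·σ) = −(3.3714 − 1.645 × 7.2191) = −(-8.5040) = 8.5040%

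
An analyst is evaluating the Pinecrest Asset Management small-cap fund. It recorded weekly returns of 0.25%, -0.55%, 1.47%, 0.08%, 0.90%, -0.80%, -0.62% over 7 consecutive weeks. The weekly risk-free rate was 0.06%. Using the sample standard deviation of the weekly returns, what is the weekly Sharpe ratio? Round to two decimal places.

Mean return r̄ = 0.730 / 7 = 0.1043%
Sample σ = √[Σ(r − r̄)² / 6] = √[4.2906 / 6] = √0.7151 = 0.8456%
Sharpe = (r̄ − rf) / σ = (0.1043 − 0.06) / 0.8456 = 0.0443 / 0.8456 = 0.0524

0.05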